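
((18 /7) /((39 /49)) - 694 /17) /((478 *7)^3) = -2077 /2069712831914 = -0.00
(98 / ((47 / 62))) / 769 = 6076 / 36143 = 0.17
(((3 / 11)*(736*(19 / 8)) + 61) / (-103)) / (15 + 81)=-5915 / 108768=-0.05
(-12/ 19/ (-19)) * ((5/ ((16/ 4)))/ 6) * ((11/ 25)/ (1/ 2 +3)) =11/ 12635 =0.00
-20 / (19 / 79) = -1580 / 19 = -83.16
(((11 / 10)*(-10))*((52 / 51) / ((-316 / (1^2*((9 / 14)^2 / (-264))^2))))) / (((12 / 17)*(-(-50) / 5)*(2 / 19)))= 20007 / 170923540480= 0.00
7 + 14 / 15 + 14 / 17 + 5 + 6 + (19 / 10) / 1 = 2209 / 102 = 21.66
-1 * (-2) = 2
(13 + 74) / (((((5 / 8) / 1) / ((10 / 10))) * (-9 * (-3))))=5.16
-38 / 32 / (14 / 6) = -57 / 112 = -0.51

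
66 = 66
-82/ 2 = -41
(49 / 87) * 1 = 49 / 87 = 0.56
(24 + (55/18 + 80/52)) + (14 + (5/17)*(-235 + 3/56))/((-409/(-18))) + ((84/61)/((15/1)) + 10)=251914590989/6947298540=36.26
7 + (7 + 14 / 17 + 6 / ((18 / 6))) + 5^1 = 371 / 17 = 21.82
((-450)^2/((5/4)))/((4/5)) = 202500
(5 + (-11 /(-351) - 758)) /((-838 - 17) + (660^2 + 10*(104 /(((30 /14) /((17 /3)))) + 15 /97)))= -3662332 /2127921783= -0.00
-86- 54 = -140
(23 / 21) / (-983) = -23 / 20643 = -0.00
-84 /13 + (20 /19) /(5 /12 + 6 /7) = -148932 /26429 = -5.64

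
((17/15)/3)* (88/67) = 1496/3015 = 0.50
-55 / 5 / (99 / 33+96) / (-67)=1 / 603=0.00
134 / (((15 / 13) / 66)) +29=38469 / 5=7693.80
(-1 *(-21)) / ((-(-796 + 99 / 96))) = 672 / 25439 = 0.03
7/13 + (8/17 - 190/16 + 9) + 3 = 2005/1768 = 1.13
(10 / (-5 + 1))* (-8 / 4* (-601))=-3005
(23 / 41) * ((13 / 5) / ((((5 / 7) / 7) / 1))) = 14651 / 1025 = 14.29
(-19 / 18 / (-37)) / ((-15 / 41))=-779 / 9990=-0.08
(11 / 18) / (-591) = -11 / 10638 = -0.00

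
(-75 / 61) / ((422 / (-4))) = 150 / 12871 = 0.01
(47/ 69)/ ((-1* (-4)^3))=47/ 4416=0.01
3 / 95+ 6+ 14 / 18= 5822 / 855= 6.81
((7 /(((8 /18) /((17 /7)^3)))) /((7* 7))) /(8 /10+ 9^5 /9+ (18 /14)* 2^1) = 221085 /315221116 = 0.00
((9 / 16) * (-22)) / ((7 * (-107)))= 99 / 5992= 0.02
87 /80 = 1.09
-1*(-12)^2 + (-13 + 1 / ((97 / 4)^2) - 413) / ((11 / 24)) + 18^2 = -77567412 / 103499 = -749.45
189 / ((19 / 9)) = 1701 / 19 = 89.53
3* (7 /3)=7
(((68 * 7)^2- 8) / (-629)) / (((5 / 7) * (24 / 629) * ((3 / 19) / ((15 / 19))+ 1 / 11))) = -2180717 / 48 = -45431.60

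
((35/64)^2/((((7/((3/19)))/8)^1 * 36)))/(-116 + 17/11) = -1925/146970624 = -0.00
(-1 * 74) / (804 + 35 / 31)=-2294 / 24959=-0.09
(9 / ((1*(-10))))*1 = -9 / 10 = -0.90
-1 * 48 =-48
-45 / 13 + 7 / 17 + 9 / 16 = -8795 / 3536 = -2.49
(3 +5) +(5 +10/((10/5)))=18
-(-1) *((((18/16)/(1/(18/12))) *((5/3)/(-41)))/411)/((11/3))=-45/988592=-0.00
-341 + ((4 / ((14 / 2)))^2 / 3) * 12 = -16645 / 49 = -339.69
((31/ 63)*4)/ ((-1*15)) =-124/ 945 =-0.13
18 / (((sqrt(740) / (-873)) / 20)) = -11553.16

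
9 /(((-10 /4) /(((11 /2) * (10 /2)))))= -99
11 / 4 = 2.75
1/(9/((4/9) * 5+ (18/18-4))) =-0.09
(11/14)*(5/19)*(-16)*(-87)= 38280/133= 287.82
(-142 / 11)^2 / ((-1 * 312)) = -5041 / 9438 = -0.53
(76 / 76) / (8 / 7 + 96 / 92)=161 / 352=0.46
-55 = -55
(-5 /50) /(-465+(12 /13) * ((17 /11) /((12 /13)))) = 11 /50980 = 0.00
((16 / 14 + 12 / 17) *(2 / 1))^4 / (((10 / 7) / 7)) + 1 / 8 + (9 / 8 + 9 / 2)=15086512167 / 16370116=921.59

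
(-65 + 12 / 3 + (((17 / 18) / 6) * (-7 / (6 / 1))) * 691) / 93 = -121757 / 60264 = -2.02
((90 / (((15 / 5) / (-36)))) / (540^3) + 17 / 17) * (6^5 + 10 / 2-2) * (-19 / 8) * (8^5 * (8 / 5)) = -29421892947968 / 30375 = -968621990.06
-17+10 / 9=-143 / 9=-15.89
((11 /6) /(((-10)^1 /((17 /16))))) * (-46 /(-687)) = -0.01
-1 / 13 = -0.08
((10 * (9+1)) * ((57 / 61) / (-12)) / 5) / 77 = -95 / 4697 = -0.02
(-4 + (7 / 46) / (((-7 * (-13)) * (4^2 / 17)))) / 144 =-0.03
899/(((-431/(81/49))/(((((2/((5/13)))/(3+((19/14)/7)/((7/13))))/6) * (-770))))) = 680323644/993455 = 684.81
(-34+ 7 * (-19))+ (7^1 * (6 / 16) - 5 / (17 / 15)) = -22955 / 136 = -168.79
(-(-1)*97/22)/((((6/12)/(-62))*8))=-68.34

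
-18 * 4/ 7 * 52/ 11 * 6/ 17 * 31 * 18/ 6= -2089152/ 1309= -1595.99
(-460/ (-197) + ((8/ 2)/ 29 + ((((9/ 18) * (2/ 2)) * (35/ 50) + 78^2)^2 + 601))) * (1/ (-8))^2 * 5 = 84597917517297/ 29250560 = 2892181.12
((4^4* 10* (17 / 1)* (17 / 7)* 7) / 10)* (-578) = -42762752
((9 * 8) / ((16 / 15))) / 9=15 / 2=7.50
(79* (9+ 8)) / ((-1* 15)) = -1343 / 15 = -89.53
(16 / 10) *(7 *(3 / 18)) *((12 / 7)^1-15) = -124 / 5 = -24.80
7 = 7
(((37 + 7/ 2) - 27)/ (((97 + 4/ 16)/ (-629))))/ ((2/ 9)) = -392.92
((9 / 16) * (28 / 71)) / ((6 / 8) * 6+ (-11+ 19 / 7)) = -0.06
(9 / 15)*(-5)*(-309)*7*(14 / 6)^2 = 35329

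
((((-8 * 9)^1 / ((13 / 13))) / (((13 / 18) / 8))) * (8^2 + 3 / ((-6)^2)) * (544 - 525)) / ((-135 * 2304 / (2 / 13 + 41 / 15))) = 8225993 / 912600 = 9.01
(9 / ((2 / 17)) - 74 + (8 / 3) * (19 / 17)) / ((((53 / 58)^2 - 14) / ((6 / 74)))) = -940238 / 27856523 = -0.03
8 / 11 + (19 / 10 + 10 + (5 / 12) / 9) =75281 / 5940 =12.67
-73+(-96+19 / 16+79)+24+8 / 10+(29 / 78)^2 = -7772221 / 121680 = -63.87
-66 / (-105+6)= 2 / 3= 0.67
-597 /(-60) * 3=597 /20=29.85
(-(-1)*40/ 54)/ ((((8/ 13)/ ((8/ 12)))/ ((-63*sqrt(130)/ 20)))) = -91*sqrt(130)/ 36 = -28.82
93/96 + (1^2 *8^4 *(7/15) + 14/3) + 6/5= 184157/96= 1918.30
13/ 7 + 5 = 48/ 7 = 6.86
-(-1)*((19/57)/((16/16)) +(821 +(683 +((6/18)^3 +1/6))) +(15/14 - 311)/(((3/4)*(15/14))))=302089/270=1118.85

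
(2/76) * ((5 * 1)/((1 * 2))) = 0.07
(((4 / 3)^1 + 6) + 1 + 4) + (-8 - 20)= -47 / 3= -15.67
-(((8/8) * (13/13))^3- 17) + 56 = 72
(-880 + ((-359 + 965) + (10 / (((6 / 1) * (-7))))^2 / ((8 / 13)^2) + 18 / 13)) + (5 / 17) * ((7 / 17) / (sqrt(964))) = -99970931 / 366912 + 35 * sqrt(241) / 139298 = -272.46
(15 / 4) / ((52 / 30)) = 225 / 104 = 2.16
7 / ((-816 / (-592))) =259 / 51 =5.08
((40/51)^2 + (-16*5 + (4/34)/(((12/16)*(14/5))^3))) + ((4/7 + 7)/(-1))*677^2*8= -74302276935032/2676429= -27761721.66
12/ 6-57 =-55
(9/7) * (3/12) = 9/28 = 0.32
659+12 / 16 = 2639 / 4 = 659.75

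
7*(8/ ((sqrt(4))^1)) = 28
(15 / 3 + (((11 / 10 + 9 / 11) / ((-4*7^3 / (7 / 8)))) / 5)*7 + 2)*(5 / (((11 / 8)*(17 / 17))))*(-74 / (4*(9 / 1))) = -31900993 / 609840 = -52.31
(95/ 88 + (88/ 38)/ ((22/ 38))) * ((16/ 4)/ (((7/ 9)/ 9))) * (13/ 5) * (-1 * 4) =-941382/ 385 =-2445.15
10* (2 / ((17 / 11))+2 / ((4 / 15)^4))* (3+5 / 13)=47489255 / 3536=13430.22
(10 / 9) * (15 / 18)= 25 / 27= 0.93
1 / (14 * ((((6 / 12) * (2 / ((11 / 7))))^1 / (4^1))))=22 / 49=0.45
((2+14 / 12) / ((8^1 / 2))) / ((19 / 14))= 7 / 12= 0.58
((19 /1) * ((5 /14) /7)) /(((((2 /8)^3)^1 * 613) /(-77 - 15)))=-279680 /30037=-9.31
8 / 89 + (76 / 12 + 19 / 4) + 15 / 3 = 16.17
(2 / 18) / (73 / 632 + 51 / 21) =4424 / 101295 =0.04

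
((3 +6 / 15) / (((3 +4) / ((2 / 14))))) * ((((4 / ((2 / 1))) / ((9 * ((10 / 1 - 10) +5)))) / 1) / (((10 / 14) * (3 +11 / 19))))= 19 / 15750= 0.00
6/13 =0.46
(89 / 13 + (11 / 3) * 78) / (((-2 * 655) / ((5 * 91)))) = -26649 / 262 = -101.71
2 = 2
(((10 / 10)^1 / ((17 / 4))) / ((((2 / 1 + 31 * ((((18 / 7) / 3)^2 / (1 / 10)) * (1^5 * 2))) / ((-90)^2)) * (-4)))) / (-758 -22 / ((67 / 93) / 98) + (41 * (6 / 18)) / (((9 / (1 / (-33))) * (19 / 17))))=0.00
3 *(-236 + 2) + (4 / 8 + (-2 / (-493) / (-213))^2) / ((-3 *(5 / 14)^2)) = -581646397993372 / 827016756075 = -703.31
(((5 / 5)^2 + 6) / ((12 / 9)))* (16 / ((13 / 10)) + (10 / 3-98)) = -5621 / 13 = -432.38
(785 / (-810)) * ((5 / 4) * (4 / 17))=-785 / 2754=-0.29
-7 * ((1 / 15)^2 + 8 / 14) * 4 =-3628 / 225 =-16.12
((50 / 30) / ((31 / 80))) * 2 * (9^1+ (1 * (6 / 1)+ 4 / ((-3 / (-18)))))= 10400 / 31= 335.48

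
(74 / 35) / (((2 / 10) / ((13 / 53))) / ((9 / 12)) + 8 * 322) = 1443 / 1758862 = 0.00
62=62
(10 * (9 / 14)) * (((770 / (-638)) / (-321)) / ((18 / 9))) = 75 / 6206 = 0.01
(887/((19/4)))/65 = 3548/1235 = 2.87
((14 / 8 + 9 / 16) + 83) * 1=1365 / 16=85.31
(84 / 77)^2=144 / 121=1.19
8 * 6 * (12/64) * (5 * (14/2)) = 315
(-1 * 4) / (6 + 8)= -2 / 7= -0.29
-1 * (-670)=670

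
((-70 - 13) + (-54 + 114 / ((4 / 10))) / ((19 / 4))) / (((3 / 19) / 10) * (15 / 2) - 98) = 2612 / 7439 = 0.35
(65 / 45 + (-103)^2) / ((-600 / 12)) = -47747 / 225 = -212.21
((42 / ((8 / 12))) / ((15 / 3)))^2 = 3969 / 25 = 158.76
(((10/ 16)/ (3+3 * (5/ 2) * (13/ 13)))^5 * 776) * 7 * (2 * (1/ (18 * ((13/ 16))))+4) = 36678125/ 2184410592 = 0.02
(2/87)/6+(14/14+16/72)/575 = 298/50025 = 0.01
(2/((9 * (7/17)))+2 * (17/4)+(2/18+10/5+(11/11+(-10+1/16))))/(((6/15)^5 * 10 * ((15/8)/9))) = 278875/2688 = 103.75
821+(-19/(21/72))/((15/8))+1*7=27764/35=793.26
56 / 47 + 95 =4521 / 47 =96.19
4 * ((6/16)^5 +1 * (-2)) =-65293/8192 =-7.97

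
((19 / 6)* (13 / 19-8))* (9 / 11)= -417 / 22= -18.95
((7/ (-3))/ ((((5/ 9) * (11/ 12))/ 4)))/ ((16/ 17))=-1071/ 55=-19.47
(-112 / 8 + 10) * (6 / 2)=-12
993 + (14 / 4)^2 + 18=4093 / 4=1023.25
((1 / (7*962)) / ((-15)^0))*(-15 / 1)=-15 / 6734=-0.00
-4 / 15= -0.27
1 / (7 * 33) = 1 / 231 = 0.00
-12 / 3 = -4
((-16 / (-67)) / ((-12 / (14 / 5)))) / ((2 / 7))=-196 / 1005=-0.20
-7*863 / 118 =-6041 / 118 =-51.19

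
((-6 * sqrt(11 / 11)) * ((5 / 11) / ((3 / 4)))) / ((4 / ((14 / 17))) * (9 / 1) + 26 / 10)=-1400 / 17831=-0.08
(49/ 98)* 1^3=1/ 2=0.50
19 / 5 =3.80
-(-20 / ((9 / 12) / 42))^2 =-1254400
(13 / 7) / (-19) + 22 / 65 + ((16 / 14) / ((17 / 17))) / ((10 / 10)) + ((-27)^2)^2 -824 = 4587195926 / 8645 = 530618.38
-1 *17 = -17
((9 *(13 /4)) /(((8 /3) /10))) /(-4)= -1755 /64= -27.42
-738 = -738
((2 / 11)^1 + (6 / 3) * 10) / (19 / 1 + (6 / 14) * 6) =1554 / 1661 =0.94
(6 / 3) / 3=0.67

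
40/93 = 0.43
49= 49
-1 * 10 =-10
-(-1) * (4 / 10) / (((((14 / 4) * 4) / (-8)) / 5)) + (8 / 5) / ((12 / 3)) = -26 / 35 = -0.74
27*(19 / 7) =513 / 7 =73.29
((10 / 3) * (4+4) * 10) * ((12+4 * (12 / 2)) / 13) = 9600 / 13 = 738.46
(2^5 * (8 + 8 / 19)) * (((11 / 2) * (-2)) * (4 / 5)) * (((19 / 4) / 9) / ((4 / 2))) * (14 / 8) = -9856 / 9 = -1095.11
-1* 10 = -10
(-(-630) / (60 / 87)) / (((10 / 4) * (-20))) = -1827 / 100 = -18.27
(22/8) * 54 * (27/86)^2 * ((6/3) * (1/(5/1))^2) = 216513/184900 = 1.17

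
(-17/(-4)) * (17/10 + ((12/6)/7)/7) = 14501/1960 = 7.40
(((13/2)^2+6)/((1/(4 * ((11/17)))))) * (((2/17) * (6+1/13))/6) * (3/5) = 8.93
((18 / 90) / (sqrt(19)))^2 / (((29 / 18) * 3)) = 6 / 13775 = 0.00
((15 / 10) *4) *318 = 1908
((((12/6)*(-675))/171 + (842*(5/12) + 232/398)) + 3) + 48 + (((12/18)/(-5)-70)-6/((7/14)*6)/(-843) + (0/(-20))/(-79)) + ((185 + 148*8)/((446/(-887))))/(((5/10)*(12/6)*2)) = -14740795809299/14215728180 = -1036.94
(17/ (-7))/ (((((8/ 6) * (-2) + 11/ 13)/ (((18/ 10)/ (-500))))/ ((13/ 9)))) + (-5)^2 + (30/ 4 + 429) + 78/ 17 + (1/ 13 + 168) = 174135091451/ 274592500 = 634.16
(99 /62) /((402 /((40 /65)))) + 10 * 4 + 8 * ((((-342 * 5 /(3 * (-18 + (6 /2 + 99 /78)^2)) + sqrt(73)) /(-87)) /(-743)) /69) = 8 * sqrt(73) /4460229 + 245665781250454 /6141962804679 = 40.00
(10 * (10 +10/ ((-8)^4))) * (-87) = -8910975/ 1024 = -8702.12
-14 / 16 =-7 / 8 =-0.88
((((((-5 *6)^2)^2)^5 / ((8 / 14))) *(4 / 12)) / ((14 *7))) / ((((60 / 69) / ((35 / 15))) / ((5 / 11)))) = 27845847646875000000000000000 / 11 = 2531440695170454545454545000.00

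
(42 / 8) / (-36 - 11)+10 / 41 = 1019 / 7708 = 0.13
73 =73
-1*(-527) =527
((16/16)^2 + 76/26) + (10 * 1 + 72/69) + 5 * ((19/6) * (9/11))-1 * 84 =-368887/6578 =-56.08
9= 9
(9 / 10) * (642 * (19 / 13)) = 54891 / 65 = 844.48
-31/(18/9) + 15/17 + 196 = 6167/34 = 181.38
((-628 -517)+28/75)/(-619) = 85847/46425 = 1.85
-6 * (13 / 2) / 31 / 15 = -13 / 155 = -0.08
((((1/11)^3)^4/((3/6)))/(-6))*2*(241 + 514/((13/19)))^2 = -332768402/1591183186997547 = -0.00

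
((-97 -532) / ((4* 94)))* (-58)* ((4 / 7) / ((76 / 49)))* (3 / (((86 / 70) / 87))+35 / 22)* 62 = 801456185075 / 1689556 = 474359.05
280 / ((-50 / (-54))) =1512 / 5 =302.40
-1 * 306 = -306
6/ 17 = 0.35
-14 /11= -1.27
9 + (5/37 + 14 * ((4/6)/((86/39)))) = 21268/1591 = 13.37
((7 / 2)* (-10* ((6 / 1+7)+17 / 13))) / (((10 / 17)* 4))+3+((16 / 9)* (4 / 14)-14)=-731593 / 3276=-223.32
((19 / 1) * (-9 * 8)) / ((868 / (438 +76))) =-175788 / 217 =-810.08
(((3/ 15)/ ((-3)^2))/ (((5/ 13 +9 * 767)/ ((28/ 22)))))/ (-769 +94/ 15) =-91/ 16941558216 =-0.00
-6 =-6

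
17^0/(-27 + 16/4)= -1/23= -0.04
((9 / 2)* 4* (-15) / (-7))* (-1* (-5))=1350 / 7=192.86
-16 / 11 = -1.45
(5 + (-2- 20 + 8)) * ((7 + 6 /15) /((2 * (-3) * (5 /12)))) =666 /25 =26.64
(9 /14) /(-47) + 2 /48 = 221 /7896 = 0.03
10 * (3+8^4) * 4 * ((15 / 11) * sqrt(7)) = 2459400 * sqrt(7) / 11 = 591541.89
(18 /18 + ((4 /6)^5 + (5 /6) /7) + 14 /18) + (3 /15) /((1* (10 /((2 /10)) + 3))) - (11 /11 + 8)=-6.97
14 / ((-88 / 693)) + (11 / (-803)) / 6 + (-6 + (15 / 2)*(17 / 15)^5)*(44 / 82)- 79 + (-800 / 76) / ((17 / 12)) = -37660703599693 / 195764647500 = -192.38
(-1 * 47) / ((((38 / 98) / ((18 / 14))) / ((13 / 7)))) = -5499 / 19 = -289.42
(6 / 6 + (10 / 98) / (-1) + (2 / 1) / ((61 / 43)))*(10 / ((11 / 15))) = 1034700 / 32879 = 31.47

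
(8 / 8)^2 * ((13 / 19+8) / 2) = 165 / 38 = 4.34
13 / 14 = 0.93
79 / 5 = 15.80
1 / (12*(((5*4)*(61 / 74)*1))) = 37 / 7320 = 0.01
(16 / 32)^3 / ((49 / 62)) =0.16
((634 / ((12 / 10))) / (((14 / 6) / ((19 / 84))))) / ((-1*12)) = -30115 / 7056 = -4.27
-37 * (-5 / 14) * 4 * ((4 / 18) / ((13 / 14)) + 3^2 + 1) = 443260 / 819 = 541.22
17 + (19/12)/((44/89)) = 10667/528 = 20.20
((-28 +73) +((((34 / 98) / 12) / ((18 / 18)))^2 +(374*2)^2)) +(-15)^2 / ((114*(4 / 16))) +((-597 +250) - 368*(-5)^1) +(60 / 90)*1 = 561050.56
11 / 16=0.69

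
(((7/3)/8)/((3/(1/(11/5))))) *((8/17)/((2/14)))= 245/1683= 0.15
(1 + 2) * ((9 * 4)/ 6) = 18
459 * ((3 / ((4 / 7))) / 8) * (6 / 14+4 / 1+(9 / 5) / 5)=576963 / 400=1442.41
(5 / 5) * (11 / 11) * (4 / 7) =4 / 7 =0.57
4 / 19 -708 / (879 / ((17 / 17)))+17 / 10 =61519 / 55670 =1.11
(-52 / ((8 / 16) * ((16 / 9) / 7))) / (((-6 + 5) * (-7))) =-117 / 2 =-58.50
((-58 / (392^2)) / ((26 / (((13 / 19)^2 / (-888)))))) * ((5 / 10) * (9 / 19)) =1131 / 623956974592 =0.00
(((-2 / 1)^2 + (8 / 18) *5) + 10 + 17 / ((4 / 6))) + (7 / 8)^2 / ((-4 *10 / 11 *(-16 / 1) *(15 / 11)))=76920187 / 1843200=41.73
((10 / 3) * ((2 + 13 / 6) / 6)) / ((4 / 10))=625 / 108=5.79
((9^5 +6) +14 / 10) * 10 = 590564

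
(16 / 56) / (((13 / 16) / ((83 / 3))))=9.73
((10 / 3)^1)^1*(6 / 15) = 1.33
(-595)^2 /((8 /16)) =708050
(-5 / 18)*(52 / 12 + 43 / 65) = -487 / 351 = -1.39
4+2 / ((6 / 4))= 16 / 3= 5.33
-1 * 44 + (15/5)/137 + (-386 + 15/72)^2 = 11741413697/78912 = 148791.23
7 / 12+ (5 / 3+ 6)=33 / 4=8.25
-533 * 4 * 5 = -10660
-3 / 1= -3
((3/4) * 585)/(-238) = -1755/952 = -1.84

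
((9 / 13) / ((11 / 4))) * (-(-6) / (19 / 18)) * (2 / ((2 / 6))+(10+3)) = 3888 / 143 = 27.19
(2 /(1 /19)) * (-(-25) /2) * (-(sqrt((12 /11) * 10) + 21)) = -9975 - 950 * sqrt(330) /11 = -11543.87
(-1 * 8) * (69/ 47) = -552/ 47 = -11.74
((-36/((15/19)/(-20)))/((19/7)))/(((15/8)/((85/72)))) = 1904/9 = 211.56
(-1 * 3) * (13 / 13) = -3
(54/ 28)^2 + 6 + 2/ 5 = 9917/ 980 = 10.12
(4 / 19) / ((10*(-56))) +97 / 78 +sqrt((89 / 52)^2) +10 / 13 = 193163 / 51870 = 3.72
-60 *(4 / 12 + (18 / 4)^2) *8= -9880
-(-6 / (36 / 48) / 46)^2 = -16 / 529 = -0.03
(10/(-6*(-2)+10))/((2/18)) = 45/11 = 4.09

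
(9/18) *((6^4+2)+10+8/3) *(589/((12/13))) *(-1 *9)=-7526831/2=-3763415.50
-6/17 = -0.35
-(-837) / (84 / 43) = 11997 / 28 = 428.46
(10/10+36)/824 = 37/824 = 0.04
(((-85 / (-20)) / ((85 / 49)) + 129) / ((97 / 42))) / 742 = 7887 / 102820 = 0.08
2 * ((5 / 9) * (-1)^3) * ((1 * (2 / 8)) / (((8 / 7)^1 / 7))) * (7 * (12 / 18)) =-1715 / 216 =-7.94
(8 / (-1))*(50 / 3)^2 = -20000 / 9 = -2222.22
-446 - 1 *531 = -977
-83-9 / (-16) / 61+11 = -70263 / 976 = -71.99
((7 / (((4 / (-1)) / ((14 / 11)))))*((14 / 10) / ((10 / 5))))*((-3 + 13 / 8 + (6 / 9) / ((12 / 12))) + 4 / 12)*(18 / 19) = 9261 / 16720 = 0.55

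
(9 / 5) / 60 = 3 / 100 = 0.03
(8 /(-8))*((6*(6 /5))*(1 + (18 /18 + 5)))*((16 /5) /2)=-2016 /25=-80.64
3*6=18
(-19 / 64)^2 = 361 / 4096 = 0.09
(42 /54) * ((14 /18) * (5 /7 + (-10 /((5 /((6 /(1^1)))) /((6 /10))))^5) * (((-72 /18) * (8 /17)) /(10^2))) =23701865992 /107578125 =220.32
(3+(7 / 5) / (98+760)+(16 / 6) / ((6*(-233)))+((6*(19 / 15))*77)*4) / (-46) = -7028375671 / 137940660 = -50.95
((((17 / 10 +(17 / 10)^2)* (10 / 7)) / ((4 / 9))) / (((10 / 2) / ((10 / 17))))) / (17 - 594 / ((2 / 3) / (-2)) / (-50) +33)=1215 / 10052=0.12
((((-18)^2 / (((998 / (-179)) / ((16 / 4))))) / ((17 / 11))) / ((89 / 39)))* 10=-497605680 / 754987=-659.09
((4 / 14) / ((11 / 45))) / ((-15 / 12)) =-72 / 77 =-0.94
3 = 3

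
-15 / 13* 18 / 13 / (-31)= 270 / 5239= 0.05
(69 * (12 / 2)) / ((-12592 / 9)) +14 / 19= 52747 / 119624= 0.44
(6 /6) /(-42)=-1 /42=-0.02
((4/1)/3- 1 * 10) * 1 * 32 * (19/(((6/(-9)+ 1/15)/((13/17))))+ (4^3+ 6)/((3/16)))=-96821.96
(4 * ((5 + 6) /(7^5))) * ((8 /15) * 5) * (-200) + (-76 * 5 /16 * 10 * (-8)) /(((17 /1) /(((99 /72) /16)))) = 225152125 /27429024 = 8.21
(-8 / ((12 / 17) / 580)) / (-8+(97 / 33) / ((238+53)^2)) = 189371160 / 230471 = 821.67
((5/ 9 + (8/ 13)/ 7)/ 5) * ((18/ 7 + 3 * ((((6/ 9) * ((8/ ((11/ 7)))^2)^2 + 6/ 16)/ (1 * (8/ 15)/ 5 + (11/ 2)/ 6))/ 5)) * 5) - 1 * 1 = 2916032895799/ 17179075914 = 169.74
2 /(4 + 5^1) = 2 /9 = 0.22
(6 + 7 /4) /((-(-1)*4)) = 31 /16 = 1.94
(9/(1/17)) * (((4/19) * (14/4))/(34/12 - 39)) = -1836/589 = -3.12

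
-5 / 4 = -1.25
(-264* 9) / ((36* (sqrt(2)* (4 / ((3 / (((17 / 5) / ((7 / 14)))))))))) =-495* sqrt(2) / 136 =-5.15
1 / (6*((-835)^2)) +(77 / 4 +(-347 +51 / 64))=-43768299343 / 133867200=-326.95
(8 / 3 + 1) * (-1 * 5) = -18.33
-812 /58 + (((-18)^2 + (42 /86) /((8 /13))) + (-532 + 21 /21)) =-75751 /344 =-220.21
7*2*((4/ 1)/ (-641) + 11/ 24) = 48685/ 7692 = 6.33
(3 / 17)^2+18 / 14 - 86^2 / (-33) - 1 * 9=216.44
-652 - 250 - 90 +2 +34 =-956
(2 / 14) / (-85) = -1 / 595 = -0.00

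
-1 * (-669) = 669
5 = 5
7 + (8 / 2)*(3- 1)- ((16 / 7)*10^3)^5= -1048575999999999747895 / 16807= -62389242577497456.29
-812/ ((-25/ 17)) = 13804/ 25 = 552.16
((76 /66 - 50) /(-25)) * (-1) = -1612 /825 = -1.95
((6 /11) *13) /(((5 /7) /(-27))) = -14742 /55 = -268.04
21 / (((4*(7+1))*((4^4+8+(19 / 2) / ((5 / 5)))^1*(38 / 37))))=777 / 332576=0.00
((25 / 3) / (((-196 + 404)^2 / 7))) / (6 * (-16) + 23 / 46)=-175 / 12395136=-0.00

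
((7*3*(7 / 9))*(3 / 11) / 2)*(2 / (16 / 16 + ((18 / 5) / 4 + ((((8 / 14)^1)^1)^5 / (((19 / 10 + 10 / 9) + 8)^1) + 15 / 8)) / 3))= 32645244520 / 14120926039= 2.31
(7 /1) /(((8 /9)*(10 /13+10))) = 0.73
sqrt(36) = 6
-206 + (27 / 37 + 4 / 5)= -37827 / 185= -204.47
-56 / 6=-28 / 3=-9.33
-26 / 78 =-1 / 3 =-0.33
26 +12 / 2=32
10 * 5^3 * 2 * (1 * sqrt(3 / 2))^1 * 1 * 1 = 1250 * sqrt(6) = 3061.86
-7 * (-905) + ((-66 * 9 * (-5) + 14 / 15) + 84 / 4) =9326.93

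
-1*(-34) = 34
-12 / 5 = -2.40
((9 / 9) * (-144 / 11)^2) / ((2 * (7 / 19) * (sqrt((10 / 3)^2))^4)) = 997272 / 529375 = 1.88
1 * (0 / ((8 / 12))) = 0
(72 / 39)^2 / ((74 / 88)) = 4.05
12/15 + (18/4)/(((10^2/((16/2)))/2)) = 1.52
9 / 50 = 0.18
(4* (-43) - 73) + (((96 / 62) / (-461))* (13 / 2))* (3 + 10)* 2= -3509407 / 14291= -245.57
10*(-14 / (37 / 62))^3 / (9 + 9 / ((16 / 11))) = -104635525120 / 12308679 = -8500.95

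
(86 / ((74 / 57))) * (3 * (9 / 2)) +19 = 67583 / 74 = 913.28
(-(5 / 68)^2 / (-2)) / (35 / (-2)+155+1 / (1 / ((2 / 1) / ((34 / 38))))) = 25 / 1292272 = 0.00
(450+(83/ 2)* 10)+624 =1489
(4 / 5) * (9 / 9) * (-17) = -68 / 5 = -13.60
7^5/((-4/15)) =-252105/4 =-63026.25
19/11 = 1.73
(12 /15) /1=4 /5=0.80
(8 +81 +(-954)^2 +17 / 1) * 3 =2730666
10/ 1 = 10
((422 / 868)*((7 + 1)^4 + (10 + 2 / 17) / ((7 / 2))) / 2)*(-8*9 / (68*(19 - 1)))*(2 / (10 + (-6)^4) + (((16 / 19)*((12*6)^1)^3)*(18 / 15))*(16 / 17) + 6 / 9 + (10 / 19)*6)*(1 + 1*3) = -869104385078506072 / 10442655195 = -83226379.58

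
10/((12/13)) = 10.83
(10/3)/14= 5/21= 0.24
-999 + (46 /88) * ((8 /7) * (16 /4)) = -76739 /77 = -996.61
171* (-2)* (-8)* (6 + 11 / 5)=112176 / 5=22435.20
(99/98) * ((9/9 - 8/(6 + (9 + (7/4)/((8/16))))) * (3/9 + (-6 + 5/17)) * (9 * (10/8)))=-34.65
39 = 39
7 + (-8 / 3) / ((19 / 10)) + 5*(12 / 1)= 3739 / 57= 65.60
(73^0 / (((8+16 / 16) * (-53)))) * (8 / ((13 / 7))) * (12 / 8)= -28 / 2067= -0.01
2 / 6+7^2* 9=1324 / 3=441.33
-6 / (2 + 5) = -6 / 7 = -0.86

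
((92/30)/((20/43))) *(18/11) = 2967/275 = 10.79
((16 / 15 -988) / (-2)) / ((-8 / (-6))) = 3701 / 10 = 370.10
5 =5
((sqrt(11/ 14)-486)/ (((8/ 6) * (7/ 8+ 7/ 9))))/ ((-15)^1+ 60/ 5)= 8748/ 119-9 * sqrt(154)/ 833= 73.38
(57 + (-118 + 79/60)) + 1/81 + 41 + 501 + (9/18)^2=390889/810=482.58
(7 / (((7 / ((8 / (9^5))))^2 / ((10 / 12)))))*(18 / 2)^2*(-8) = -1280 / 903981141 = -0.00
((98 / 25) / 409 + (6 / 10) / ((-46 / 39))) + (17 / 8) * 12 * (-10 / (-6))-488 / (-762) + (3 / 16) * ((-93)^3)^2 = 121310659439.33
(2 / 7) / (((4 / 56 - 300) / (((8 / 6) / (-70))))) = 8 / 440895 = 0.00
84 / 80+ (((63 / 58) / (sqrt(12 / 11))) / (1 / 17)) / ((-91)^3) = 21 / 20 - 51*sqrt(33) / 12487748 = 1.05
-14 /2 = -7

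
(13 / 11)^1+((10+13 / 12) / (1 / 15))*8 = 14643 / 11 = 1331.18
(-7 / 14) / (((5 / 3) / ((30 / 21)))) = -3 / 7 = -0.43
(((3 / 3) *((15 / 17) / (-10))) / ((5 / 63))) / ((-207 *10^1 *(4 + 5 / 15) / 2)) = 63 / 254150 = 0.00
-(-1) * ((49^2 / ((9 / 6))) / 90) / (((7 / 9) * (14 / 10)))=49 / 3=16.33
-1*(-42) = 42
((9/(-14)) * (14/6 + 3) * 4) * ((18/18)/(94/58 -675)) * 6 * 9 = 18792/17087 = 1.10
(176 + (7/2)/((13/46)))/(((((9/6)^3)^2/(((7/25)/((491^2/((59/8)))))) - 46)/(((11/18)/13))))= 44503228/6682588395561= 0.00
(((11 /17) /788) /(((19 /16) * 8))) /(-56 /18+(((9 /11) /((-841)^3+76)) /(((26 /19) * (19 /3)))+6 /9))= -2806970893155 /79382384406196691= -0.00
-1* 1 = -1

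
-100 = -100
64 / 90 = 32 / 45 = 0.71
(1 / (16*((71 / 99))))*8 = 99 / 142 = 0.70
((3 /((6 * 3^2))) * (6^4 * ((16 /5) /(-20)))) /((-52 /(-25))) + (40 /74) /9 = -23716 /4329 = -5.48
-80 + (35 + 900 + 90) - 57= 888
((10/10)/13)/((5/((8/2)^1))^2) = 16/325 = 0.05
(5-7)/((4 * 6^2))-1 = -73/72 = -1.01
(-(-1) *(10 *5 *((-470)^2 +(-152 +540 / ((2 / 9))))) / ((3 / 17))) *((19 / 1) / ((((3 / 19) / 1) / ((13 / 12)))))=8243224082.41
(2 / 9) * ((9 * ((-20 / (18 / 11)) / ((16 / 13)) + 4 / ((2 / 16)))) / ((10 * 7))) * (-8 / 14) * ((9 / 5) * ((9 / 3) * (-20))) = 1362 / 35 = 38.91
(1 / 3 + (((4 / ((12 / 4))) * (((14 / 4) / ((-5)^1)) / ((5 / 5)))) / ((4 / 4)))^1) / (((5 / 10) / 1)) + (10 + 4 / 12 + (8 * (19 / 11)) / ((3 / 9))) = 50.59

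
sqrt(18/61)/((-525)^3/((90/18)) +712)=-3 * sqrt(122)/1765334693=-0.00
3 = 3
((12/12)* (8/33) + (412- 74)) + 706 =1044.24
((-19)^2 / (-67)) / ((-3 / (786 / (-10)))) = -47291 / 335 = -141.17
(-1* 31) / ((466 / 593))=-18383 / 466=-39.45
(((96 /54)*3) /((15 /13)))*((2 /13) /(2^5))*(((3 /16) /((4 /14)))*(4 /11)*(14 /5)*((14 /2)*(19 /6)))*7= 45619 /19800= 2.30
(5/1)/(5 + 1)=5/6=0.83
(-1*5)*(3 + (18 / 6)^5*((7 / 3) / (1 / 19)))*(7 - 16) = 484920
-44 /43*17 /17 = -44 /43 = -1.02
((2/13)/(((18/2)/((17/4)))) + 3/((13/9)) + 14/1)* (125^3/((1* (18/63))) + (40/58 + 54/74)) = 55437646276459/502164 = 110397492.21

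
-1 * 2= -2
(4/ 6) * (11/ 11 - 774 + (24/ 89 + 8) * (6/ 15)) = -228342/ 445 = -513.13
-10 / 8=-1.25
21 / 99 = 7 / 33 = 0.21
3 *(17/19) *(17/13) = 867/247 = 3.51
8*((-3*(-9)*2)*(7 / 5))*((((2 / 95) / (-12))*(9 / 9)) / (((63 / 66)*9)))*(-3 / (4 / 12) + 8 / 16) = 1496 / 1425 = 1.05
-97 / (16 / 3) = -291 / 16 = -18.19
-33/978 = -11/326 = -0.03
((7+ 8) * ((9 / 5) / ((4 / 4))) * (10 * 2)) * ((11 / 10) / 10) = 297 / 5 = 59.40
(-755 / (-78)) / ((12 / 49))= 39.52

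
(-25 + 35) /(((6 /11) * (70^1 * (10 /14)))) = 11 /30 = 0.37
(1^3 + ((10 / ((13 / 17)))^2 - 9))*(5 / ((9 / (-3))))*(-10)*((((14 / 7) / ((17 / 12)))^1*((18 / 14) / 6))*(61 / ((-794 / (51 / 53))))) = -1512385200 / 24891503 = -60.76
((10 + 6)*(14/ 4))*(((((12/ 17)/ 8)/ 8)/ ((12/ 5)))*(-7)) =-245/ 136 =-1.80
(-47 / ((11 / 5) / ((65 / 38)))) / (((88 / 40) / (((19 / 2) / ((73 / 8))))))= -152750 / 8833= -17.29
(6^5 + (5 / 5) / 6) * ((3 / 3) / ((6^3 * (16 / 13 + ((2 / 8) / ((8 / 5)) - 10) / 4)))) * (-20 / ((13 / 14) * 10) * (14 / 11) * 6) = 292632704 / 607959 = 481.34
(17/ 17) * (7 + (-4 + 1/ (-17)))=50/ 17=2.94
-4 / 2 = -2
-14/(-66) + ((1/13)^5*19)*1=2599678/12252669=0.21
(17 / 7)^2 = 289 / 49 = 5.90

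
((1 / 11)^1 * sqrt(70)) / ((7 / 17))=17 * sqrt(70) / 77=1.85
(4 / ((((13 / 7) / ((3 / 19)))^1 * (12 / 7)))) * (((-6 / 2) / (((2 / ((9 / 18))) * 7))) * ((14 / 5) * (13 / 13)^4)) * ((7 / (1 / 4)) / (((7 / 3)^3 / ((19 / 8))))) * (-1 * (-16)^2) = 5184 / 65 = 79.75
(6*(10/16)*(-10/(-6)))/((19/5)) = 125/76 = 1.64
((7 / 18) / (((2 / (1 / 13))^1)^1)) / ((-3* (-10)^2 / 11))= -77 / 140400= -0.00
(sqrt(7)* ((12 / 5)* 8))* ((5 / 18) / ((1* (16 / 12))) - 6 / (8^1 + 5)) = -316* sqrt(7) / 65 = -12.86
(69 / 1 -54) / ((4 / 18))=135 / 2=67.50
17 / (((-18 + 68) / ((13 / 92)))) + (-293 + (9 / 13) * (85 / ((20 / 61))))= -6785577 / 59800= -113.47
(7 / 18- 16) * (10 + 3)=-3653 / 18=-202.94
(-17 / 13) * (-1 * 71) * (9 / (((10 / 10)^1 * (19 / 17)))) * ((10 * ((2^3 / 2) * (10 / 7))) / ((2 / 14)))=73868400 / 247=299062.35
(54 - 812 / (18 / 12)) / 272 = -43 / 24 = -1.79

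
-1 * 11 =-11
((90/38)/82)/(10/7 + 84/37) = 11655/1492564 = 0.01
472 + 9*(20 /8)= 989 /2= 494.50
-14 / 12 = -7 / 6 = -1.17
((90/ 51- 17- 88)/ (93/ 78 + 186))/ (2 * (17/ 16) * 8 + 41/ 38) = -577980/ 18947231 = -0.03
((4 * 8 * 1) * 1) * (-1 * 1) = -32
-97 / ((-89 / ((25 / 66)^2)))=60625 / 387684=0.16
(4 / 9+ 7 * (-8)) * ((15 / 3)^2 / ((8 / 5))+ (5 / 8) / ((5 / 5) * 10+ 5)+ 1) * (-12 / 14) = 50000 / 63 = 793.65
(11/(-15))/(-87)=11/1305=0.01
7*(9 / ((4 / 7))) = 441 / 4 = 110.25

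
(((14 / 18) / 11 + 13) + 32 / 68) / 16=11395 / 13464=0.85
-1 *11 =-11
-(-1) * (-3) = -3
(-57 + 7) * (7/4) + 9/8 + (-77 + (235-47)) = 197/8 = 24.62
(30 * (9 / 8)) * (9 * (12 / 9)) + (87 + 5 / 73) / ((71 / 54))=2442339 / 5183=471.22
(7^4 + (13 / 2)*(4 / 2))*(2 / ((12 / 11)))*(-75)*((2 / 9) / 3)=-663850 / 27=-24587.04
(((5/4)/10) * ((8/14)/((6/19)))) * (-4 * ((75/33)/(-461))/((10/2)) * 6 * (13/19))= 130/35497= 0.00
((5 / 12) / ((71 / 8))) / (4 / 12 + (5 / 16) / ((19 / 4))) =760 / 6461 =0.12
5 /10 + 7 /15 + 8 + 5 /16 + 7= 3907 /240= 16.28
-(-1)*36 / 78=6 / 13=0.46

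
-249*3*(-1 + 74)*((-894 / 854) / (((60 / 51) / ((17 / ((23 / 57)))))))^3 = 21771288187718376489061221 / 7578043957288000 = 2872942979.80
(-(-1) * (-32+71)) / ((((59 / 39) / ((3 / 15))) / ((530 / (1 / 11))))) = 1773486 / 59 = 30059.08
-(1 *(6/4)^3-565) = 4493/8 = 561.62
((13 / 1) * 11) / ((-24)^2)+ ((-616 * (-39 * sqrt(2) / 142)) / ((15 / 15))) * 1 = 143 / 576+ 12012 * sqrt(2) / 71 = 239.51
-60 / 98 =-30 / 49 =-0.61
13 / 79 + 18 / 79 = 31 / 79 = 0.39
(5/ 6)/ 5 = 1/ 6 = 0.17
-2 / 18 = -1 / 9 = -0.11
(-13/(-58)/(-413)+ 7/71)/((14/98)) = 166755/242962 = 0.69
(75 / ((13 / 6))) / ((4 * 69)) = 75 / 598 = 0.13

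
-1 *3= -3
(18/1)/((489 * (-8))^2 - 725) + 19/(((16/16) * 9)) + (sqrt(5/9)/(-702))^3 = 290757523/137727171 - 5 * sqrt(5)/9340607016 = 2.11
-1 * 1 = -1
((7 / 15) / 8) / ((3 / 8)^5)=28672 / 3645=7.87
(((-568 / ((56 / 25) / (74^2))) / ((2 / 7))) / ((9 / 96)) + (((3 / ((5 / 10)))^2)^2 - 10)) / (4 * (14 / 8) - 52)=155514542 / 135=1151959.57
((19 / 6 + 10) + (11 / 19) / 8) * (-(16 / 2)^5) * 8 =-197820416 / 57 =-3470533.61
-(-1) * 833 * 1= 833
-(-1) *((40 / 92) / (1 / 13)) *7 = 910 / 23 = 39.57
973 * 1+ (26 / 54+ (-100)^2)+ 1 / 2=592595 / 54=10973.98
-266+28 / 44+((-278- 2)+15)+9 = -5735 / 11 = -521.36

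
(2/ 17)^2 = 4/ 289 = 0.01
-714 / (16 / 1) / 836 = -357 / 6688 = -0.05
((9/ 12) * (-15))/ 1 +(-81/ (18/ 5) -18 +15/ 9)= -601/ 12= -50.08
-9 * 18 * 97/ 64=-245.53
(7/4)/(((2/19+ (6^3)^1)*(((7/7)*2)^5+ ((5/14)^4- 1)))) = 638666/2446192613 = 0.00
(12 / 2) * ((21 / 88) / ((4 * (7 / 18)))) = 81 / 88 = 0.92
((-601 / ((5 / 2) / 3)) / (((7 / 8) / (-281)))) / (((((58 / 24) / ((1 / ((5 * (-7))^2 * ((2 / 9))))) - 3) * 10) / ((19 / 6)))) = 693087624 / 6188525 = 112.00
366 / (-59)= -366 / 59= -6.20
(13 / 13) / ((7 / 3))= 3 / 7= 0.43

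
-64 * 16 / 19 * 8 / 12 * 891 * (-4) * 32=77856768 / 19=4097724.63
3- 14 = -11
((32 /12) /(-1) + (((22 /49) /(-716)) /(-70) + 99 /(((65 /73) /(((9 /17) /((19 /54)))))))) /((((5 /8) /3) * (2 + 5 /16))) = 16297622938208 /47694110555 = 341.71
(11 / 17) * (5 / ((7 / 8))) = 440 / 119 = 3.70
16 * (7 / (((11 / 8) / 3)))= 2688 / 11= 244.36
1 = 1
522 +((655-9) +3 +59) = 1230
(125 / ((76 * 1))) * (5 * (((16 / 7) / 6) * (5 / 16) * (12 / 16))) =3125 / 4256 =0.73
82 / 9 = 9.11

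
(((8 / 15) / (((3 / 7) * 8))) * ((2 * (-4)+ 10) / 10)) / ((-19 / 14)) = -98 / 4275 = -0.02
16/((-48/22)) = -22/3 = -7.33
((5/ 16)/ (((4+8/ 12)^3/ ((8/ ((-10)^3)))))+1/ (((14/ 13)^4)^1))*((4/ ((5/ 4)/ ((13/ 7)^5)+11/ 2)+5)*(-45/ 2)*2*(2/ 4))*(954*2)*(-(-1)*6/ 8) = -165356907089992677/ 1207723086080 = -136916.24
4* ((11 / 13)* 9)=396 / 13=30.46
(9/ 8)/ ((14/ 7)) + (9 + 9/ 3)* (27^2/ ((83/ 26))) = 3639915/ 1328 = 2740.90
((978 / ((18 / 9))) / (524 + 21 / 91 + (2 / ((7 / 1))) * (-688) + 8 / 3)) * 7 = 10.36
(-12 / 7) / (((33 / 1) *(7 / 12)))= -48 / 539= -0.09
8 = 8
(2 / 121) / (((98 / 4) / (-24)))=-96 / 5929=-0.02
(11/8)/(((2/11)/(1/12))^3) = 14641/110592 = 0.13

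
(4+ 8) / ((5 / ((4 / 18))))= 8 / 15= 0.53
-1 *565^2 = -319225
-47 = -47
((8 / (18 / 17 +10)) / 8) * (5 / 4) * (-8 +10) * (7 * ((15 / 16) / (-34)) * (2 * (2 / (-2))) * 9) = 4725 / 6016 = 0.79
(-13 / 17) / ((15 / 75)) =-65 / 17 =-3.82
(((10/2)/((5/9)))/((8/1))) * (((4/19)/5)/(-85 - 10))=-9/18050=-0.00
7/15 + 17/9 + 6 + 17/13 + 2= 6823/585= 11.66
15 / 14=1.07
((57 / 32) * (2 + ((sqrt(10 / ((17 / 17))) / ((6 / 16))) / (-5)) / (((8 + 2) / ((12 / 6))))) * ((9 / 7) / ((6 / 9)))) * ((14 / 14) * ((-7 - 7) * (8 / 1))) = -1539 / 2 + 1026 * sqrt(10) / 25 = -639.72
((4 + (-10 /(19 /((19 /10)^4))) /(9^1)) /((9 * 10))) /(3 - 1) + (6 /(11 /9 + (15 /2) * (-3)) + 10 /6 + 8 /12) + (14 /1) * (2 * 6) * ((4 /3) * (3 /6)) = 70775461003 /620460000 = 114.07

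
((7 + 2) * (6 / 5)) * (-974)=-52596 / 5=-10519.20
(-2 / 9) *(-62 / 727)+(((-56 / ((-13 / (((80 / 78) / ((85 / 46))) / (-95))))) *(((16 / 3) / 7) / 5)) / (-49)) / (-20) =0.02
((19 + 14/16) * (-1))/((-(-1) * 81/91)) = -4823/216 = -22.33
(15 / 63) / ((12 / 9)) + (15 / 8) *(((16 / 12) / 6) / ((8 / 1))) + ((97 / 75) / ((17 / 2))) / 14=22993 / 95200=0.24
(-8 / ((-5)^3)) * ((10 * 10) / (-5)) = -1.28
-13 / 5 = -2.60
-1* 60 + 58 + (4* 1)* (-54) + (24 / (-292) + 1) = -15847 / 73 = -217.08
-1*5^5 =-3125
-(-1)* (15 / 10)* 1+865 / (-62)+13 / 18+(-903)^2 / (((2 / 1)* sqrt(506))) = -6545 / 558+815409* sqrt(506) / 1012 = 18112.95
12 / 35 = 0.34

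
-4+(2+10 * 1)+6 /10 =43 /5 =8.60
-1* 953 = -953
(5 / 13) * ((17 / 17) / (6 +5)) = 5 / 143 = 0.03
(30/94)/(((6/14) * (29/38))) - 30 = -39560/1363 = -29.02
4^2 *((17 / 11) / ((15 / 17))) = 4624 / 165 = 28.02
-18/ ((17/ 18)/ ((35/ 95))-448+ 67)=2268/ 47683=0.05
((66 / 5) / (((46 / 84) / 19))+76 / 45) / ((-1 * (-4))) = 23788 / 207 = 114.92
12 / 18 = 2 / 3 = 0.67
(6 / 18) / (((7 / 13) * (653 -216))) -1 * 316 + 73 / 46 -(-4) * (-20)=-7239031 / 18354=-394.41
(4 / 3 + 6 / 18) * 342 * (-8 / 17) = -4560 / 17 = -268.24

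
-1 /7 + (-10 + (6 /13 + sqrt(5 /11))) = -881 /91 + sqrt(55) /11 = -9.01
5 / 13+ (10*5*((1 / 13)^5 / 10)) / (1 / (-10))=0.38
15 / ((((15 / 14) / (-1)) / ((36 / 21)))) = -24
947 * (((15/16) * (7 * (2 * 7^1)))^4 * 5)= 1381876844709375/4096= 337372276540.37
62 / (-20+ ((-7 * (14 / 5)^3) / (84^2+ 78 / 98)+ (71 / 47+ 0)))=-125951457750 / 37604914399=-3.35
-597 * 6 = -3582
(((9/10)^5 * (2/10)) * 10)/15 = 19683/250000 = 0.08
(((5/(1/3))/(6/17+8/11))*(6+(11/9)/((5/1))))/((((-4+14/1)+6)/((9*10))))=788205/1616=487.75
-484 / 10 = -242 / 5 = -48.40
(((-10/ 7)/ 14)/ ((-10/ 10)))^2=25/ 2401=0.01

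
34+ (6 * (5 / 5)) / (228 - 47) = 6160 / 181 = 34.03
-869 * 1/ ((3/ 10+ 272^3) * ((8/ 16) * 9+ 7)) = -17380/ 4628439109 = -0.00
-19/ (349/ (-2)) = 38/ 349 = 0.11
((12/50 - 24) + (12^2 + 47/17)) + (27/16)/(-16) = 13371437/108800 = 122.90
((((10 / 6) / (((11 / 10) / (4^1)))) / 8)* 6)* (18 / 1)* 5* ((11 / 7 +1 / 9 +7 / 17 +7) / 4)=1217500 / 1309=930.10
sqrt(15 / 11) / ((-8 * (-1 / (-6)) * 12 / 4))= -sqrt(165) / 44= -0.29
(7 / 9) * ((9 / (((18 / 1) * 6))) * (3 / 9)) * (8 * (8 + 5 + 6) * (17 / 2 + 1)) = 2527 / 81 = 31.20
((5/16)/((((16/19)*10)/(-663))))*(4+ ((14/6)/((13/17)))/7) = -55879/512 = -109.14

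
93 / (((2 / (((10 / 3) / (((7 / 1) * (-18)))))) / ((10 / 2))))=-775 / 126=-6.15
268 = 268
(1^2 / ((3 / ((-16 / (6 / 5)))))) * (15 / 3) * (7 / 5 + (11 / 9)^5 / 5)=-43.23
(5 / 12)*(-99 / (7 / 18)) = -1485 / 14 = -106.07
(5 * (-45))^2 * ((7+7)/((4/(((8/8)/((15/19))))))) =448875/2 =224437.50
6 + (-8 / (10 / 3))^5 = -230082 / 3125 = -73.63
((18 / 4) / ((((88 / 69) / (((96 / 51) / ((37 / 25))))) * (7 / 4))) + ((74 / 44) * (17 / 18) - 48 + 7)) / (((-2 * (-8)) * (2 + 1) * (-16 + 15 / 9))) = 64246421 / 1199588544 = 0.05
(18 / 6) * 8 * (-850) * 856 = -17462400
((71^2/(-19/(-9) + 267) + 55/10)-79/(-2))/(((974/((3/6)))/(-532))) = -2932821/168502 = -17.41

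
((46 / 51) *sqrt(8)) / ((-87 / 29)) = -0.85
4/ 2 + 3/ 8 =19/ 8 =2.38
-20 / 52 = -5 / 13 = -0.38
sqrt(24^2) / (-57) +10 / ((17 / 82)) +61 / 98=48.44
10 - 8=2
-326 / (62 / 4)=-652 / 31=-21.03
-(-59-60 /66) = 659 /11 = 59.91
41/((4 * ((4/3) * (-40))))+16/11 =8887/7040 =1.26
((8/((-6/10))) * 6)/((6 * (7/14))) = -26.67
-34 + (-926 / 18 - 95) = -1624 / 9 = -180.44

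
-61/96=-0.64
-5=-5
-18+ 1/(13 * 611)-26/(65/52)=-1540937/39715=-38.80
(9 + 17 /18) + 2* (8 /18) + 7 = 107 /6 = 17.83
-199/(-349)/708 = 199/247092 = 0.00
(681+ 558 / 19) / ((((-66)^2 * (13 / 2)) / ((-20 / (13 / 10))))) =-0.39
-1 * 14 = -14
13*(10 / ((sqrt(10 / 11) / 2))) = 26*sqrt(110) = 272.69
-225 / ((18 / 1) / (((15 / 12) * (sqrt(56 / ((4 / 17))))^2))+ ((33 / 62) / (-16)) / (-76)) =-3364368000 / 911249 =-3692.04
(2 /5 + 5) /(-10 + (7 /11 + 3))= -297 /350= -0.85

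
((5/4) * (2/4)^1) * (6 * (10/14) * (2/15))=5/14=0.36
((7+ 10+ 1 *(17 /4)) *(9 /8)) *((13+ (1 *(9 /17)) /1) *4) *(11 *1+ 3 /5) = 30015 /2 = 15007.50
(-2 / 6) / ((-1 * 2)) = 1 / 6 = 0.17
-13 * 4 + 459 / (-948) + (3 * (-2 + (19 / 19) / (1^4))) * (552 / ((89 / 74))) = -40199969 / 28124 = -1429.38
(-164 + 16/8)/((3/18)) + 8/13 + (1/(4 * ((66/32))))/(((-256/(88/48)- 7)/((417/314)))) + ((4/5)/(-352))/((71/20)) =-4995171454777/5142311746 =-971.39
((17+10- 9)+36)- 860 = -806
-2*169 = -338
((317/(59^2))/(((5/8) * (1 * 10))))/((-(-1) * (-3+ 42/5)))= 1268/469935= 0.00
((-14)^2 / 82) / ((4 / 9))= 441 / 82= 5.38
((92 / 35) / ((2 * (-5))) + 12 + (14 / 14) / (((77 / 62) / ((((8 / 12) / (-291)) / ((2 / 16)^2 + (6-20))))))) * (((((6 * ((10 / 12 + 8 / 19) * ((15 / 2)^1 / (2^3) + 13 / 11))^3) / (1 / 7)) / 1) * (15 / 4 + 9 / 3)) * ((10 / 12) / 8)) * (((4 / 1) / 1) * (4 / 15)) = 6946.40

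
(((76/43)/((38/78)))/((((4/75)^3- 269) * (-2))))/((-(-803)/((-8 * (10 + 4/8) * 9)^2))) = 18807106500000/3918499774519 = 4.80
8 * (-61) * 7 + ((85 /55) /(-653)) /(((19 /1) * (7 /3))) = -3263438075 /955339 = -3416.00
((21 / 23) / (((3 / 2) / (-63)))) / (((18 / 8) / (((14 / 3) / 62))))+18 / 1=16.72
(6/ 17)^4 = 1296/ 83521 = 0.02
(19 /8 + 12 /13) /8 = 343 /832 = 0.41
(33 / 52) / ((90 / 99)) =363 / 520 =0.70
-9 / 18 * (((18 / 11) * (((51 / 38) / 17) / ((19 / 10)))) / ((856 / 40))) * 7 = -0.01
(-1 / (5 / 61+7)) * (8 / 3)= -61 / 162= -0.38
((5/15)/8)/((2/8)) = 1/6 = 0.17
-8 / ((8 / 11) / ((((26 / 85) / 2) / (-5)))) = 143 / 425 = 0.34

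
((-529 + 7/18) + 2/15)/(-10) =47563/900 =52.85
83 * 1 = 83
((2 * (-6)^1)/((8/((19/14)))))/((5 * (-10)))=57/1400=0.04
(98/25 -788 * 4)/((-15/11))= 288574/125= 2308.59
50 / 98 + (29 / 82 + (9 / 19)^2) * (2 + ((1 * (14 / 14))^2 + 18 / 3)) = 8286001 / 1450498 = 5.71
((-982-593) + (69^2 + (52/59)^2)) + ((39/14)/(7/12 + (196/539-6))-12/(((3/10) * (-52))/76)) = 685557777908/211286257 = 3244.69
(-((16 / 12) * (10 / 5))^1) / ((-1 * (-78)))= -4 / 117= -0.03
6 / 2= 3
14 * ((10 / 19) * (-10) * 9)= -12600 / 19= -663.16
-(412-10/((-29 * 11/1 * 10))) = -412.00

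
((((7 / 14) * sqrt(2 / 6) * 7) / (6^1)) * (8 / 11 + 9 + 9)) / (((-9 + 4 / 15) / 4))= -7210 * sqrt(3) / 4323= -2.89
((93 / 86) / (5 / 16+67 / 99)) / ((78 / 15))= 184140 / 875953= 0.21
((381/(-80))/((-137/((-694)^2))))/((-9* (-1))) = 15291943/8220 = 1860.33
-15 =-15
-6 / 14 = -3 / 7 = -0.43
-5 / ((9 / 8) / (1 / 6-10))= 1180 / 27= 43.70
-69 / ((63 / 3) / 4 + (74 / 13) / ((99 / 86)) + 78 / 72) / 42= -29601 / 203210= -0.15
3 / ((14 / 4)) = 0.86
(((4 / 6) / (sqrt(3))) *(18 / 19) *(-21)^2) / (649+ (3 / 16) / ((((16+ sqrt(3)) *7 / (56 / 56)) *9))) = 1778112 / 228582154800403+ 32699602962432 *sqrt(3) / 228582154800403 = 0.25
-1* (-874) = 874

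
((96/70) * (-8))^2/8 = 18432/1225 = 15.05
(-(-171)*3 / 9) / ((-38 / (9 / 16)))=-27 / 32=-0.84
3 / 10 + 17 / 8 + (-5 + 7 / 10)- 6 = -63 / 8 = -7.88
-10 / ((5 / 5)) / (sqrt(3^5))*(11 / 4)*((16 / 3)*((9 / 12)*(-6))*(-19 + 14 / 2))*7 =-6160*sqrt(3) / 3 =-3556.48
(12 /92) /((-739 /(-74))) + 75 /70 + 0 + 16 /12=1726021 /713874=2.42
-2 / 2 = -1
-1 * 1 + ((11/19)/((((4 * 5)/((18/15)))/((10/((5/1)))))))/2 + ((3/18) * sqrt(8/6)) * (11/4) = -917/950 + 11 * sqrt(3)/36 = -0.44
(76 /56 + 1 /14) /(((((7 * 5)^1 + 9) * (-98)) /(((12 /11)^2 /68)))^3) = -3645 /38161655088063613876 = -0.00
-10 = -10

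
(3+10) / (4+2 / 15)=195 / 62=3.15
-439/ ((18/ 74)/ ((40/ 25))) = -129944/ 45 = -2887.64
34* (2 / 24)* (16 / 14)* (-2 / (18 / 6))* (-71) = 9656 / 63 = 153.27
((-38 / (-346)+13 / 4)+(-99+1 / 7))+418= 1562203 / 4844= 322.50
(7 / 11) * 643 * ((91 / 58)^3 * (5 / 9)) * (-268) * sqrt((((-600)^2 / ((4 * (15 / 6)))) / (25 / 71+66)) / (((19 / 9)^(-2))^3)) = -11133731912480450 * sqrt(3344810) / 394866714429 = -51567486.09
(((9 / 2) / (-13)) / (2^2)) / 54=-1 / 624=-0.00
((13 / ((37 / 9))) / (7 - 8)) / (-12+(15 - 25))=117 / 814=0.14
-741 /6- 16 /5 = -1267 /10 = -126.70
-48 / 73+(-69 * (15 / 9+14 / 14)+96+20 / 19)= -87.60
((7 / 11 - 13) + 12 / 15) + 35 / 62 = -37507 / 3410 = -11.00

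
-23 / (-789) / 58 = 23 / 45762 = 0.00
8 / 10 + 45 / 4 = 241 / 20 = 12.05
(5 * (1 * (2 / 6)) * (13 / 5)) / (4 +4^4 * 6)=13 / 4620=0.00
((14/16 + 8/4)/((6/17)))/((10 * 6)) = 391/2880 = 0.14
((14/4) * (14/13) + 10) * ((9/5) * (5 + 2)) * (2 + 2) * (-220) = -1984752/13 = -152673.23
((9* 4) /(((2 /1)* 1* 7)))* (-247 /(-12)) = 741 /14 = 52.93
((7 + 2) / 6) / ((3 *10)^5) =1 / 16200000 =0.00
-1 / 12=-0.08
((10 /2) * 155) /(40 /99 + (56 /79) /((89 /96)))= 663.16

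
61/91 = 0.67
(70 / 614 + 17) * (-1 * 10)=-52540 / 307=-171.14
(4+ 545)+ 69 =618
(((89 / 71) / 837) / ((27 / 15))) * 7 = 3115 / 534843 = 0.01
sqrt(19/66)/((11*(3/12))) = 2*sqrt(1254)/363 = 0.20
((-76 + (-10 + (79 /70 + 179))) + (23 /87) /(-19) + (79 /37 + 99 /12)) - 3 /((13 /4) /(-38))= 15536705729 /111313020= 139.58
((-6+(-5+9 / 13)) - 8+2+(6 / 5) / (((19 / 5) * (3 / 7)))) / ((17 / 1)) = -3846 / 4199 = -0.92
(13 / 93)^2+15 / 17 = 132608 / 147033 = 0.90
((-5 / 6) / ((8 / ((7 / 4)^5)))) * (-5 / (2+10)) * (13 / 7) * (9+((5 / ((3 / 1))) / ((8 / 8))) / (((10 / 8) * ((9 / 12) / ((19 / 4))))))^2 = 19234230925 / 47775744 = 402.59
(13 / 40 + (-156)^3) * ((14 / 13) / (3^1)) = -81768953 / 60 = -1362815.88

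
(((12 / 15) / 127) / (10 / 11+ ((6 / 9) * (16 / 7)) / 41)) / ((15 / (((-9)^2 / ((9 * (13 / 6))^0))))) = 511434 / 14227175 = 0.04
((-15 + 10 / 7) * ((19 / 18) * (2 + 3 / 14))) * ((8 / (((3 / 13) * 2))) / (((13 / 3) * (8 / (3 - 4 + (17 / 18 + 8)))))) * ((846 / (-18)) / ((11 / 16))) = 34188505 / 3969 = 8613.88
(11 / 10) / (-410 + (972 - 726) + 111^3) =11 / 13674670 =0.00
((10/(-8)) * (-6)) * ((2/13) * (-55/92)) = -825/1196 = -0.69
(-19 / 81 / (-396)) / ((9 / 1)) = 19 / 288684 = 0.00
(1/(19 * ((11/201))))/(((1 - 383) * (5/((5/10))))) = -201/798380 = -0.00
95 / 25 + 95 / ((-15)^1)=-38 / 15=-2.53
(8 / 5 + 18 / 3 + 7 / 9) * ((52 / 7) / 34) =9802 / 5355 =1.83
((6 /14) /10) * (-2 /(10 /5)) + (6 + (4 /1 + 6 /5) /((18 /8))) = 5209 /630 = 8.27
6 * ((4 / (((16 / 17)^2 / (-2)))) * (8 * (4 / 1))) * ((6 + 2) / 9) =-4624 / 3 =-1541.33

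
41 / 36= 1.14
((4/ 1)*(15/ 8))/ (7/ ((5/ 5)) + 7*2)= 5/ 14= 0.36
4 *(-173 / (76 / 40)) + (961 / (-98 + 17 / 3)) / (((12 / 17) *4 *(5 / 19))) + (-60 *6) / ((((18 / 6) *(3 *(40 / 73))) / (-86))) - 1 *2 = 2483202183 / 421040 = 5897.78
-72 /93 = -24 /31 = -0.77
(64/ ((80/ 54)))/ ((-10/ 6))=-648/ 25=-25.92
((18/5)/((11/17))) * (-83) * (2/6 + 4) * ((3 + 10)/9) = -476918/165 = -2890.41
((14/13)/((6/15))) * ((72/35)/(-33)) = -24/143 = -0.17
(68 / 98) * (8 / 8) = 34 / 49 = 0.69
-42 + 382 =340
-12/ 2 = -6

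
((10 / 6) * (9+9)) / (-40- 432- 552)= -15 / 512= -0.03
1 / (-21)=-1 / 21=-0.05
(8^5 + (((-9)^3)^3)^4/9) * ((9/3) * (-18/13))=-10397722866895003574695450000000000.00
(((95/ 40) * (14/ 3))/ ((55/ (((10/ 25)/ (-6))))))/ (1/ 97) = -12901/ 9900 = -1.30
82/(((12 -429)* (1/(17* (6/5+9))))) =-34.10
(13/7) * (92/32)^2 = 6877/448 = 15.35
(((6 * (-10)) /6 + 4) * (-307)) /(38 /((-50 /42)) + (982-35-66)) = 46050 /21227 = 2.17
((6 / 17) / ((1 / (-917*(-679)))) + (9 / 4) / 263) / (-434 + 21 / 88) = -86462700918 / 170662541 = -506.63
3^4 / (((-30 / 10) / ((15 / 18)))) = -45 / 2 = -22.50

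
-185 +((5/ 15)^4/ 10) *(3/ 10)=-499499/ 2700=-185.00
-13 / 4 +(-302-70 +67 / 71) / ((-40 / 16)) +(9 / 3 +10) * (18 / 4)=57843 / 284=203.67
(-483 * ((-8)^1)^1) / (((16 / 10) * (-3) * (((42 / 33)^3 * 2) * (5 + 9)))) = -13.95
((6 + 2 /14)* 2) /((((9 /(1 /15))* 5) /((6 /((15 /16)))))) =2752 /23625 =0.12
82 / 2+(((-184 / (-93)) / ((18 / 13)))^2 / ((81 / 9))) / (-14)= 40.98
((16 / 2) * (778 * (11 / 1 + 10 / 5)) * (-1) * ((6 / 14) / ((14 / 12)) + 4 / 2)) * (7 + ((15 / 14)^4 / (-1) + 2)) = -173120346828 / 117649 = -1471498.67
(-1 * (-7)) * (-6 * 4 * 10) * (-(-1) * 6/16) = -630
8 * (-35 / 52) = -70 / 13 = -5.38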